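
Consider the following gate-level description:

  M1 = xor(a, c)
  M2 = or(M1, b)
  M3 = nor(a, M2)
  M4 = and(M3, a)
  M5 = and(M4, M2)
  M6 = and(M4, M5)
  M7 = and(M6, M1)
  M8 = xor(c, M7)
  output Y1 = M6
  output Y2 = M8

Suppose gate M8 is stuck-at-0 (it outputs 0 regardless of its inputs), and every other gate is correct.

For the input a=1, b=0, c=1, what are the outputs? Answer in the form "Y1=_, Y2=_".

Propagate with M8 forced: M1=0, M2=0, M3=0, M4=0, M5=0, M6=0, M7=0, M8=0 [stuck-at-0].
So the outputs are Y1=0, Y2=0. (Without the fault they would be Y1=0, Y2=1.)

Y1=0, Y2=0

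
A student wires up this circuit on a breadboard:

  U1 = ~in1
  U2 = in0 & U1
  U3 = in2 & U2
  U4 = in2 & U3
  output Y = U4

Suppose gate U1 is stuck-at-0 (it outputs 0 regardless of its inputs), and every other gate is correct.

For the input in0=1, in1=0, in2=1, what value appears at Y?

0

Propagate with U1 forced: U1=0 [stuck-at-0], U2=0, U3=0, U4=0.
So Y = 0. (Without the fault it would be 1.)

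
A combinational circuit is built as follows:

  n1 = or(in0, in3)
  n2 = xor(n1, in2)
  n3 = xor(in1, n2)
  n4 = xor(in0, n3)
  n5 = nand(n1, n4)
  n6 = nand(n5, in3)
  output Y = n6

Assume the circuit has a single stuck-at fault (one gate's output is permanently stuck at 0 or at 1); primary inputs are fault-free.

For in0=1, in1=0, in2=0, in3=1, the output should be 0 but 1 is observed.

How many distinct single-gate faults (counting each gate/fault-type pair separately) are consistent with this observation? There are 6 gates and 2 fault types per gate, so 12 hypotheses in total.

5

Fault-free: n1=1, n2=1, n3=1, n4=0, n5=1, n6=0 → 0. Observed 1.
  n1 stuck-at-0: output 0 ✗
  n1 stuck-at-1: output 0 ✗
  n2 stuck-at-0: output 1 ✓
  n2 stuck-at-1: output 0 ✗
  n3 stuck-at-0: output 1 ✓
  n3 stuck-at-1: output 0 ✗
  n4 stuck-at-0: output 0 ✗
  n4 stuck-at-1: output 1 ✓
  n5 stuck-at-0: output 1 ✓
  n5 stuck-at-1: output 0 ✗
  n6 stuck-at-0: output 0 ✗
  n6 stuck-at-1: output 1 ✓
Consistent faults: {n2 stuck-at-0, n3 stuck-at-0, n4 stuck-at-1, n5 stuck-at-0, n6 stuck-at-1} — 5 in all.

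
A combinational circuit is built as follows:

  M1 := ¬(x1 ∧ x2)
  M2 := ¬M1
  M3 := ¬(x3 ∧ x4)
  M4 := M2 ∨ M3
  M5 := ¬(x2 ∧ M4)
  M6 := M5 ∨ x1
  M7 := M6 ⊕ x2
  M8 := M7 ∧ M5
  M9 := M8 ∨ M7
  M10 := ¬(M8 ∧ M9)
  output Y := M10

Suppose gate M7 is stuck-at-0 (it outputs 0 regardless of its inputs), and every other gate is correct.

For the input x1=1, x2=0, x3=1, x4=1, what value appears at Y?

1

Propagate with M7 forced: M1=1, M2=0, M3=0, M4=0, M5=1, M6=1, M7=0 [stuck-at-0], M8=0, M9=0, M10=1.
So Y = 1. (Without the fault it would be 0.)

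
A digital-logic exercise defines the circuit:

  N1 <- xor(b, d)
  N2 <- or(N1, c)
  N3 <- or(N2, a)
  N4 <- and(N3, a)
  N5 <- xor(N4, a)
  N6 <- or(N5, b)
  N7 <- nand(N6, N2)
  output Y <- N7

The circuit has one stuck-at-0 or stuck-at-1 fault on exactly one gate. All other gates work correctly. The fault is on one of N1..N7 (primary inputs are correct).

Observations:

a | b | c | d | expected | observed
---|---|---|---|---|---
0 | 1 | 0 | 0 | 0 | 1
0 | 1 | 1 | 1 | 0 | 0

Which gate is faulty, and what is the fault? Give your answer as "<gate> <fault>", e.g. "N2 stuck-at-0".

N1 stuck-at-0

Fault-free values for test 1 (a=0, b=1, c=0, d=0): N1=1, N2=1, N3=1, N4=0, N5=0, N6=1, N7=0, giving Y=0. Observed 1.
Test 1: faults giving observed 1 are {N1 stuck-at-0, N2 stuck-at-0, N6 stuck-at-0, N7 stuck-at-1}.
Test 2 (a=0, b=1, c=1, d=1): fault-free N1=0, N2=1, N3=1, N4=0, N5=0, N6=1, N7=0 → 0; observed 0. Eliminates N2 stuck-at-0, N6 stuck-at-0, N7 stuck-at-1.
Only N1 stuck-at-0 is consistent with every test.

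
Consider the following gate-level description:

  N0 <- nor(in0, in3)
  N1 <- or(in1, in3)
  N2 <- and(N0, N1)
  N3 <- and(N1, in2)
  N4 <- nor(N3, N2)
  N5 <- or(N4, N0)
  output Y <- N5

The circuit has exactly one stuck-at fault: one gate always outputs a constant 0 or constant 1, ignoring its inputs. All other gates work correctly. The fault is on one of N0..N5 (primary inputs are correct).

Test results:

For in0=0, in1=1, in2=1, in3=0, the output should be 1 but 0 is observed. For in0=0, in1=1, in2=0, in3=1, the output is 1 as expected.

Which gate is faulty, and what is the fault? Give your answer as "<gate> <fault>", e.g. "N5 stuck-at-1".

Fault-free values for test 1 (in0=0, in1=1, in2=1, in3=0): N0=1, N1=1, N2=1, N3=1, N4=0, N5=1, giving Y=1. Observed 0.
Test 1: faults giving observed 0 are {N0 stuck-at-0, N5 stuck-at-0}.
Test 2 (in0=0, in1=1, in2=0, in3=1): fault-free N0=0, N1=1, N2=0, N3=0, N4=1, N5=1 → 1; observed 1. Eliminates N5 stuck-at-0.
Only N0 stuck-at-0 is consistent with every test.

N0 stuck-at-0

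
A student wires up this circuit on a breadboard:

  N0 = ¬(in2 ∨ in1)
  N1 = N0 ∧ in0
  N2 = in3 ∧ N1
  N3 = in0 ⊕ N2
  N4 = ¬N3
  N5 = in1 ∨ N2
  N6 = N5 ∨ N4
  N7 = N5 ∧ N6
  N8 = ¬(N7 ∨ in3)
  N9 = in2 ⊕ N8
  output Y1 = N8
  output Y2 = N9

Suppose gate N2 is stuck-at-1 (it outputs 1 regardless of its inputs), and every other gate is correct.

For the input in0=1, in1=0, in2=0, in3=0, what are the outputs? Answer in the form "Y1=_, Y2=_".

Propagate with N2 forced: N0=1, N1=1, N2=1 [stuck-at-1], N3=0, N4=1, N5=1, N6=1, N7=1, N8=0, N9=0.
So the outputs are Y1=0, Y2=0. (Without the fault they would be Y1=1, Y2=1.)

Y1=0, Y2=0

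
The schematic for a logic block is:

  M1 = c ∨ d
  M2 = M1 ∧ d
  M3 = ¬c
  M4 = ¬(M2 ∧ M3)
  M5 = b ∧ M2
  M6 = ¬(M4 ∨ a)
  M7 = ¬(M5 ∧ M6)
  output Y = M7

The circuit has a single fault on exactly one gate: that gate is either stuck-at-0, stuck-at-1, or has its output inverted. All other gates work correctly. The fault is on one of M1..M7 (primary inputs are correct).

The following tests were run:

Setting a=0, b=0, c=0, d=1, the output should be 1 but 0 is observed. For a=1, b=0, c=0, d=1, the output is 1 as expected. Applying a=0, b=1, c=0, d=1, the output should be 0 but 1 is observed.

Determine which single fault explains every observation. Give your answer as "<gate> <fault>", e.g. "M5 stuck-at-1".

Fault-free values for test 1 (a=0, b=0, c=0, d=1): M1=1, M2=1, M3=1, M4=0, M5=0, M6=1, M7=1, giving Y=1. Observed 0.
Test 1: faults giving observed 0 are {M5 stuck-at-1, M5 inverted output, M7 stuck-at-0, M7 inverted output}.
Test 2 (a=1, b=0, c=0, d=1): fault-free M1=1, M2=1, M3=1, M4=0, M5=0, M6=0, M7=1 → 1; observed 1. Eliminates M7 stuck-at-0, M7 inverted output.
Test 3 (a=0, b=1, c=0, d=1): fault-free M1=1, M2=1, M3=1, M4=0, M5=1, M6=1, M7=0 → 0; observed 1. Eliminates M5 stuck-at-1.
Only M5 inverted output is consistent with every test.

M5 inverted output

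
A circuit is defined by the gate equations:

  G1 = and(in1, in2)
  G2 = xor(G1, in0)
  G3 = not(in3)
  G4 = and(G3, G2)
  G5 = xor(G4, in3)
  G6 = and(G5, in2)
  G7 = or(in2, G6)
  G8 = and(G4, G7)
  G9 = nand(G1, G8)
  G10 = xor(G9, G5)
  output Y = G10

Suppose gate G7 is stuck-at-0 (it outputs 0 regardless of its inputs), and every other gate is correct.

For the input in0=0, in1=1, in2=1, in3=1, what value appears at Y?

Propagate with G7 forced: G1=1, G2=1, G3=0, G4=0, G5=1, G6=1, G7=0 [stuck-at-0], G8=0, G9=1, G10=0.
So Y = 0. (Same as the fault-free value — the fault is masked on this input.)

0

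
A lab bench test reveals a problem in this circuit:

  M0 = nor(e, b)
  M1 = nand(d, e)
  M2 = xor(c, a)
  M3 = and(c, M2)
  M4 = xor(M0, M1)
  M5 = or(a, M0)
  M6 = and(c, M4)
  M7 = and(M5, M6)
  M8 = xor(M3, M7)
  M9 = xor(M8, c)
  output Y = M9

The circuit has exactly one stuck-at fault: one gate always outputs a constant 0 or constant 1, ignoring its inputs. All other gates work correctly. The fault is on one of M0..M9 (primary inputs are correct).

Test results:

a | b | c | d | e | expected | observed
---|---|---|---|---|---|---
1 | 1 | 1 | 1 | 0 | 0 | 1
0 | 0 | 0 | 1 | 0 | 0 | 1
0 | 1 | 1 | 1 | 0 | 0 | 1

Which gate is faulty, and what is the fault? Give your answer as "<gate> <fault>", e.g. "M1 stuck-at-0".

M9 stuck-at-1

Fault-free values for test 1 (a=1, b=1, c=1, d=1, e=0): M0=0, M1=1, M2=0, M3=0, M4=1, M5=1, M6=1, M7=1, M8=1, M9=0, giving Y=0. Observed 1.
Test 1: faults giving observed 1 are {M0 stuck-at-1, M1 stuck-at-0, M2 stuck-at-1, M3 stuck-at-1, M4 stuck-at-0, M5 stuck-at-0, M6 stuck-at-0, M7 stuck-at-0, M8 stuck-at-0, M9 stuck-at-1}.
Test 2 (a=0, b=0, c=0, d=1, e=0): fault-free M0=1, M1=1, M2=0, M3=0, M4=0, M5=1, M6=0, M7=0, M8=0, M9=0 → 0; observed 1. Eliminates M0 stuck-at-1, M1 stuck-at-0, M2 stuck-at-1, M4 stuck-at-0, M5 stuck-at-0, M6 stuck-at-0, M7 stuck-at-0, M8 stuck-at-0.
Test 3 (a=0, b=1, c=1, d=1, e=0): fault-free M0=0, M1=1, M2=1, M3=1, M4=1, M5=0, M6=1, M7=0, M8=1, M9=0 → 0; observed 1. Eliminates M3 stuck-at-1.
Only M9 stuck-at-1 is consistent with every test.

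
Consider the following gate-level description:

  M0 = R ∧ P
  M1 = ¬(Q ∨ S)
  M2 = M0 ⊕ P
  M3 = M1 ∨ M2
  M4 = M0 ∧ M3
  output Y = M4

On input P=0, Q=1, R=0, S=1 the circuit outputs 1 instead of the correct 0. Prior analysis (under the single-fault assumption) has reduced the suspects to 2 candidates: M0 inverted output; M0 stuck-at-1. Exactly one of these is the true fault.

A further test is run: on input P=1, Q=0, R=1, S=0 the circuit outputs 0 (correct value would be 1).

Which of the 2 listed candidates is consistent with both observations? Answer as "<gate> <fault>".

Evaluate each candidate on input P=1, Q=0, R=1, S=0:
  M0 inverted output: M0=0 [inverted output], M1=1, M2=1, M3=1, M4=0 → 0 — matches
  M0 stuck-at-1: M0=1 [stuck-at-1], M1=1, M2=0, M3=1, M4=1 → 1 — eliminated
Only M0 inverted output reproduces the observed 0.

M0 inverted output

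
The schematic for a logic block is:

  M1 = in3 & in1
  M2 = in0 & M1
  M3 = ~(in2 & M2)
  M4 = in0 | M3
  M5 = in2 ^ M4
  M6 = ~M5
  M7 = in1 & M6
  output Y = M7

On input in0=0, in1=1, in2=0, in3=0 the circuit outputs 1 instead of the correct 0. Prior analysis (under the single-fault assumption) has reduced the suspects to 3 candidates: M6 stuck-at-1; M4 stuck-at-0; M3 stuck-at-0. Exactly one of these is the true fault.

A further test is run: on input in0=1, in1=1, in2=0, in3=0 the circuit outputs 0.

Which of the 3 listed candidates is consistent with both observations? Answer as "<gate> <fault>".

Evaluate each candidate on input in0=1, in1=1, in2=0, in3=0:
  M6 stuck-at-1: M1=0, M2=0, M3=1, M4=1, M5=1, M6=1 [stuck-at-1], M7=1 → 1 — eliminated
  M4 stuck-at-0: M1=0, M2=0, M3=1, M4=0 [stuck-at-0], M5=0, M6=1, M7=1 → 1 — eliminated
  M3 stuck-at-0: M1=0, M2=0, M3=0 [stuck-at-0], M4=1, M5=1, M6=0, M7=0 → 0 — matches
Only M3 stuck-at-0 reproduces the observed 0.

M3 stuck-at-0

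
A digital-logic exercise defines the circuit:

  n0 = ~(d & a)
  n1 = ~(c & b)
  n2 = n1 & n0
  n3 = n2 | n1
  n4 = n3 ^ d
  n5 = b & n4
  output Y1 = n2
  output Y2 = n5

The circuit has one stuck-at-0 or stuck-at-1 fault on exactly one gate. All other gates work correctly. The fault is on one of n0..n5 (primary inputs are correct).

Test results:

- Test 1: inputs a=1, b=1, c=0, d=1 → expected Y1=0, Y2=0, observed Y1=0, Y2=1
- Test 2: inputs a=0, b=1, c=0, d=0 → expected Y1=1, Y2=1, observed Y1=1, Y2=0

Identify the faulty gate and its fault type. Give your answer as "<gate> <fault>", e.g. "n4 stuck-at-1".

Fault-free values for test 1 (a=1, b=1, c=0, d=1): n0=0, n1=1, n2=0, n3=1, n4=0, n5=0, giving Y1=0, Y2=0. Observed Y1=0, Y2=1.
Test 1: faults giving observed Y1=0, Y2=1 are {n1 stuck-at-0, n3 stuck-at-0, n4 stuck-at-1, n5 stuck-at-1}.
Test 2 (a=0, b=1, c=0, d=0): fault-free n0=1, n1=1, n2=1, n3=1, n4=1, n5=1 → Y1=1, Y2=1; observed Y1=1, Y2=0. Eliminates n1 stuck-at-0, n4 stuck-at-1, n5 stuck-at-1.
Only n3 stuck-at-0 is consistent with every test.

n3 stuck-at-0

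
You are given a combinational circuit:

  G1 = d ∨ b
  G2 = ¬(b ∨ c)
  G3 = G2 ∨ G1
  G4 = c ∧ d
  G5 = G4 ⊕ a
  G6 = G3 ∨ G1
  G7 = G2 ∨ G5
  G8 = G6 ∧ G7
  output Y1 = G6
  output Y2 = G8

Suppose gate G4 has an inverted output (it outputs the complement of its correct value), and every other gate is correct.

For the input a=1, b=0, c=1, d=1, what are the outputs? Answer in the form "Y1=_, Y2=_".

Propagate with G4 forced: G1=1, G2=0, G3=1, G4=0 [inverted output], G5=1, G6=1, G7=1, G8=1.
So the outputs are Y1=1, Y2=1. (Without the fault they would be Y1=1, Y2=0.)

Y1=1, Y2=1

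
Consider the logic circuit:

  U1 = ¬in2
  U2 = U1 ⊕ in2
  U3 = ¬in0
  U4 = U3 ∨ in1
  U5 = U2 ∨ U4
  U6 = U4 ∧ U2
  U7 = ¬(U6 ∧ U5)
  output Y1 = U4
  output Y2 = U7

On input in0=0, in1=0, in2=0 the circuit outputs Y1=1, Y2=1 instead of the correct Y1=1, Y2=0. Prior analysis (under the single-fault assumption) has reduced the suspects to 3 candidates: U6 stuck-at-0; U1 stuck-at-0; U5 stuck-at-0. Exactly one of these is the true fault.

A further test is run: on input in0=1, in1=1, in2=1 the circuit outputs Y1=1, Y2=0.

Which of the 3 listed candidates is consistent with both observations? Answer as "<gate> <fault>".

U1 stuck-at-0

Evaluate each candidate on input in0=1, in1=1, in2=1:
  U6 stuck-at-0: U1=0, U2=1, U3=0, U4=1, U5=1, U6=0 [stuck-at-0], U7=1 → Y1=1, Y2=1 — eliminated
  U1 stuck-at-0: U1=0 [stuck-at-0], U2=1, U3=0, U4=1, U5=1, U6=1, U7=0 → Y1=1, Y2=0 — matches
  U5 stuck-at-0: U1=0, U2=1, U3=0, U4=1, U5=0 [stuck-at-0], U6=1, U7=1 → Y1=1, Y2=1 — eliminated
Only U1 stuck-at-0 reproduces the observed Y1=1, Y2=0.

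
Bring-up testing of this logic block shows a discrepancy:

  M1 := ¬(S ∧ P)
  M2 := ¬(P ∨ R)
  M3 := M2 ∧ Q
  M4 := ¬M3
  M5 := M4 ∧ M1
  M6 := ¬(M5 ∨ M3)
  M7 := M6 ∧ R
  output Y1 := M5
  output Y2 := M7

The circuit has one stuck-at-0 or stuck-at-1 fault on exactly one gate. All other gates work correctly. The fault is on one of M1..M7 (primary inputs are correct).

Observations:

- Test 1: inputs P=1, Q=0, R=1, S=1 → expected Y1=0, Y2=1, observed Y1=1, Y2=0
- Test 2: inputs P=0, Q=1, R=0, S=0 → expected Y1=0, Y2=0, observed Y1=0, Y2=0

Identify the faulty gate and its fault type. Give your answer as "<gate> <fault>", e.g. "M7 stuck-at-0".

Fault-free values for test 1 (P=1, Q=0, R=1, S=1): M1=0, M2=0, M3=0, M4=1, M5=0, M6=1, M7=1, giving Y1=0, Y2=1. Observed Y1=1, Y2=0.
Test 1: faults giving observed Y1=1, Y2=0 are {M1 stuck-at-1, M5 stuck-at-1}.
Test 2 (P=0, Q=1, R=0, S=0): fault-free M1=1, M2=1, M3=1, M4=0, M5=0, M6=0, M7=0 → Y1=0, Y2=0; observed Y1=0, Y2=0. Eliminates M5 stuck-at-1.
Only M1 stuck-at-1 is consistent with every test.

M1 stuck-at-1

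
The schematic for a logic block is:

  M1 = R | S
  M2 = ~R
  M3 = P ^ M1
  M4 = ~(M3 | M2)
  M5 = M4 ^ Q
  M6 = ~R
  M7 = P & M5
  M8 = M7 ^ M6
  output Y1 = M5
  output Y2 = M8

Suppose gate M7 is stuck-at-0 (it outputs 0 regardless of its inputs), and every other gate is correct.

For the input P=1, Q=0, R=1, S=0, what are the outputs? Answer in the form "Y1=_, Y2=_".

Y1=1, Y2=0

Propagate with M7 forced: M1=1, M2=0, M3=0, M4=1, M5=1, M6=0, M7=0 [stuck-at-0], M8=0.
So the outputs are Y1=1, Y2=0. (Without the fault they would be Y1=1, Y2=1.)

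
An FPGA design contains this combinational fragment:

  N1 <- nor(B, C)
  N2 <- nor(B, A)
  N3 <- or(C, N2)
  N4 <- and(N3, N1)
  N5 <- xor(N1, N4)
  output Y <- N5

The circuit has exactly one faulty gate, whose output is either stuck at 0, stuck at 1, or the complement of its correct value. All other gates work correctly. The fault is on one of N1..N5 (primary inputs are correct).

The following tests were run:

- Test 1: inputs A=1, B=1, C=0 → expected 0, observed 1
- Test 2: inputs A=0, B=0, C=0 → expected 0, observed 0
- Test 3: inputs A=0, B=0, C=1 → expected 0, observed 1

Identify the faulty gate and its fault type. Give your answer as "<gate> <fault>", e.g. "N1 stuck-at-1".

N4 stuck-at-1

Fault-free values for test 1 (A=1, B=1, C=0): N1=0, N2=0, N3=0, N4=0, N5=0, giving Y=0. Observed 1.
Test 1: faults giving observed 1 are {N1 stuck-at-1, N1 inverted output, N4 stuck-at-1, N4 inverted output, N5 stuck-at-1, N5 inverted output}.
Test 2 (A=0, B=0, C=0): fault-free N1=1, N2=1, N3=1, N4=1, N5=0 → 0; observed 0. Eliminates N4 inverted output, N5 stuck-at-1, N5 inverted output.
Test 3 (A=0, B=0, C=1): fault-free N1=0, N2=1, N3=1, N4=0, N5=0 → 0; observed 1. Eliminates N1 stuck-at-1, N1 inverted output.
Only N4 stuck-at-1 is consistent with every test.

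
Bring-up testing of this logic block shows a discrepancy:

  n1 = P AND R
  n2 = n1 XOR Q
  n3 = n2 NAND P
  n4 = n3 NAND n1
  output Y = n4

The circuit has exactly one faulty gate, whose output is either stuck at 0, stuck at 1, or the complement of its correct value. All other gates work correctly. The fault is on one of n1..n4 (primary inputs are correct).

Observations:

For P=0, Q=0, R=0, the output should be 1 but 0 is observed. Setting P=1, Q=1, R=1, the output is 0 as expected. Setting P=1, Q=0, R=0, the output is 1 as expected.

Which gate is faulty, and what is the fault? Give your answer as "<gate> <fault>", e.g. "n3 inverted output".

Fault-free values for test 1 (P=0, Q=0, R=0): n1=0, n2=0, n3=1, n4=1, giving Y=1. Observed 0.
Test 1: faults giving observed 0 are {n1 stuck-at-1, n1 inverted output, n4 stuck-at-0, n4 inverted output}.
Test 2 (P=1, Q=1, R=1): fault-free n1=1, n2=0, n3=1, n4=0 → 0; observed 0. Eliminates n1 inverted output, n4 inverted output.
Test 3 (P=1, Q=0, R=0): fault-free n1=0, n2=0, n3=1, n4=1 → 1; observed 1. Eliminates n4 stuck-at-0.
Only n1 stuck-at-1 is consistent with every test.

n1 stuck-at-1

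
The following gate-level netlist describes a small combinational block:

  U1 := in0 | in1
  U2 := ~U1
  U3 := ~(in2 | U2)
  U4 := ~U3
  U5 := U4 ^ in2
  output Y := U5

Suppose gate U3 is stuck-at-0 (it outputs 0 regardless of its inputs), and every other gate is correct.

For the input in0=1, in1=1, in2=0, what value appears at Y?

Propagate with U3 forced: U1=1, U2=0, U3=0 [stuck-at-0], U4=1, U5=1.
So Y = 1. (Without the fault it would be 0.)

1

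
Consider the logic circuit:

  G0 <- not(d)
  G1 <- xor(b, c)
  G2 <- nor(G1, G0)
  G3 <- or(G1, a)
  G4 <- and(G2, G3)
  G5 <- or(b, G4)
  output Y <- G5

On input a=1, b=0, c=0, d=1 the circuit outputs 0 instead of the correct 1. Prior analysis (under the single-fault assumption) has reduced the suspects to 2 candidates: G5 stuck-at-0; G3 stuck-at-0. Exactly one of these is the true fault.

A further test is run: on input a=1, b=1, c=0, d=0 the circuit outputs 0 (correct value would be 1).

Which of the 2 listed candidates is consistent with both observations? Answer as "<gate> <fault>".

G5 stuck-at-0

Evaluate each candidate on input a=1, b=1, c=0, d=0:
  G5 stuck-at-0: G0=1, G1=1, G2=0, G3=1, G4=0, G5=0 [stuck-at-0] → 0 — matches
  G3 stuck-at-0: G0=1, G1=1, G2=0, G3=0 [stuck-at-0], G4=0, G5=1 → 1 — eliminated
Only G5 stuck-at-0 reproduces the observed 0.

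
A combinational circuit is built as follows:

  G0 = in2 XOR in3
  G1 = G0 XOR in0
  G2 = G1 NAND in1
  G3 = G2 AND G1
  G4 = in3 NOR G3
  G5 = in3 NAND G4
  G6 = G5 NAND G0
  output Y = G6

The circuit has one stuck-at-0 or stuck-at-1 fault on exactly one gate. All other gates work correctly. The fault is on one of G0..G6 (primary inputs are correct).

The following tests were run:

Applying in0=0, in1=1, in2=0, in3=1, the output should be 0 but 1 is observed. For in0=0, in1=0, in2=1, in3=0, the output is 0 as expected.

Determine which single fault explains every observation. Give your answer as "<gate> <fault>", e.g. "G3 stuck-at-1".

Fault-free values for test 1 (in0=0, in1=1, in2=0, in3=1): G0=1, G1=1, G2=0, G3=0, G4=0, G5=1, G6=0, giving Y=0. Observed 1.
Test 1: faults giving observed 1 are {G0 stuck-at-0, G4 stuck-at-1, G5 stuck-at-0, G6 stuck-at-1}.
Test 2 (in0=0, in1=0, in2=1, in3=0): fault-free G0=1, G1=1, G2=1, G3=1, G4=0, G5=1, G6=0 → 0; observed 0. Eliminates G0 stuck-at-0, G5 stuck-at-0, G6 stuck-at-1.
Only G4 stuck-at-1 is consistent with every test.

G4 stuck-at-1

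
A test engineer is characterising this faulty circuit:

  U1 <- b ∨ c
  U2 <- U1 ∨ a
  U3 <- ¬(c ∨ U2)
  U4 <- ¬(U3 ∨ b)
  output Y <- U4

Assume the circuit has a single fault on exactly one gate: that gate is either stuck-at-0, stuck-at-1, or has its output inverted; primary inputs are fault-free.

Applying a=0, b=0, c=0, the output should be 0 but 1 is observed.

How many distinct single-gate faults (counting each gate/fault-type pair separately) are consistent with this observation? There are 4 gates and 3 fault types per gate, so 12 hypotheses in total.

8

Fault-free: U1=0, U2=0, U3=1, U4=0 → 0. Observed 1.
  U1 stuck-at-0: output 0 ✗
  U1 stuck-at-1: output 1 ✓
  U1 inverted output: output 1 ✓
  U2 stuck-at-0: output 0 ✗
  U2 stuck-at-1: output 1 ✓
  U2 inverted output: output 1 ✓
  U3 stuck-at-0: output 1 ✓
  U3 stuck-at-1: output 0 ✗
  U3 inverted output: output 1 ✓
  U4 stuck-at-0: output 0 ✗
  U4 stuck-at-1: output 1 ✓
  U4 inverted output: output 1 ✓
Consistent faults: {U1 stuck-at-1, U1 inverted output, U2 stuck-at-1, U2 inverted output, U3 stuck-at-0, U3 inverted output, U4 stuck-at-1, U4 inverted output} — 8 in all.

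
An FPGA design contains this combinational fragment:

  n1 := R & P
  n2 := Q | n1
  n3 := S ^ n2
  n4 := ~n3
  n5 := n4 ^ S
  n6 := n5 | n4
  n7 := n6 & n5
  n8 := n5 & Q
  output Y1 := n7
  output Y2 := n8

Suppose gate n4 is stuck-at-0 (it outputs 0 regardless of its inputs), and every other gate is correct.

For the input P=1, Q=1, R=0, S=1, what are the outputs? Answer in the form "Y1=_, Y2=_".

Y1=1, Y2=1

Propagate with n4 forced: n1=0, n2=1, n3=0, n4=0 [stuck-at-0], n5=1, n6=1, n7=1, n8=1.
So the outputs are Y1=1, Y2=1. (Without the fault they would be Y1=0, Y2=0.)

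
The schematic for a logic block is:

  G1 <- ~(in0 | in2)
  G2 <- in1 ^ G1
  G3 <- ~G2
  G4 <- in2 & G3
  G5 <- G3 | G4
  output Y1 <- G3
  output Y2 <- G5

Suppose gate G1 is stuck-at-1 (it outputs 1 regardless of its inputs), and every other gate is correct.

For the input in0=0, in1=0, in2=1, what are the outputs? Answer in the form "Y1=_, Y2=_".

Propagate with G1 forced: G1=1 [stuck-at-1], G2=1, G3=0, G4=0, G5=0.
So the outputs are Y1=0, Y2=0. (Without the fault they would be Y1=1, Y2=1.)

Y1=0, Y2=0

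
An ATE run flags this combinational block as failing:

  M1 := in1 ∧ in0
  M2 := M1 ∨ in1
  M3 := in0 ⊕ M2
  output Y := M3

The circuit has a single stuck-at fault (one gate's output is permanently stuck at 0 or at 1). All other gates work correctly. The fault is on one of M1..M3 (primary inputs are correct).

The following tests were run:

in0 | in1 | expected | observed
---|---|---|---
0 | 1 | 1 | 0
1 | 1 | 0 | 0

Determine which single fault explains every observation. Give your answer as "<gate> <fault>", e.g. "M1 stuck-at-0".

M3 stuck-at-0

Fault-free values for test 1 (in0=0, in1=1): M1=0, M2=1, M3=1, giving Y=1. Observed 0.
Test 1: faults giving observed 0 are {M2 stuck-at-0, M3 stuck-at-0}.
Test 2 (in0=1, in1=1): fault-free M1=1, M2=1, M3=0 → 0; observed 0. Eliminates M2 stuck-at-0.
Only M3 stuck-at-0 is consistent with every test.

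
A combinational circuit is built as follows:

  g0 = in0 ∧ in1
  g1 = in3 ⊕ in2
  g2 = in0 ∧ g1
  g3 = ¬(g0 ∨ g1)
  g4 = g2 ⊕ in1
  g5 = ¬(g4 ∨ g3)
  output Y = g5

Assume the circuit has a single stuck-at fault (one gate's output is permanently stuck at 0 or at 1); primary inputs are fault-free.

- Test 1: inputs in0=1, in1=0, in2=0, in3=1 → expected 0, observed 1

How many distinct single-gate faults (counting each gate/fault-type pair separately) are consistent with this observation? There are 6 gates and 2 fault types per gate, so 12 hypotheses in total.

3

Fault-free: g0=0, g1=1, g2=1, g3=0, g4=1, g5=0 → 0. Observed 1.
  g0 stuck-at-0: output 0 ✗
  g0 stuck-at-1: output 0 ✗
  g1 stuck-at-0: output 0 ✗
  g1 stuck-at-1: output 0 ✗
  g2 stuck-at-0: output 1 ✓
  g2 stuck-at-1: output 0 ✗
  g3 stuck-at-0: output 0 ✗
  g3 stuck-at-1: output 0 ✗
  g4 stuck-at-0: output 1 ✓
  g4 stuck-at-1: output 0 ✗
  g5 stuck-at-0: output 0 ✗
  g5 stuck-at-1: output 1 ✓
Consistent faults: {g2 stuck-at-0, g4 stuck-at-0, g5 stuck-at-1} — 3 in all.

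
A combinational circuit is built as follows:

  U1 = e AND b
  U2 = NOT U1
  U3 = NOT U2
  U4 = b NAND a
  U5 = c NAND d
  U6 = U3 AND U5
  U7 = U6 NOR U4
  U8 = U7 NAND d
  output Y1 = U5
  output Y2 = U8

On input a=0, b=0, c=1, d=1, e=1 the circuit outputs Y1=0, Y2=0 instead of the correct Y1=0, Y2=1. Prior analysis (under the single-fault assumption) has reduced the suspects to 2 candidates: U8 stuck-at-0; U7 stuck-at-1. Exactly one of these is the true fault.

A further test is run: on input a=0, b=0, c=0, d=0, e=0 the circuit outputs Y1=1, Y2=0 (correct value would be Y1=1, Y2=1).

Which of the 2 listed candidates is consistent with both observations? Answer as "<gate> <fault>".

U8 stuck-at-0

Evaluate each candidate on input a=0, b=0, c=0, d=0, e=0:
  U8 stuck-at-0: U1=0, U2=1, U3=0, U4=1, U5=1, U6=0, U7=0, U8=0 [stuck-at-0] → Y1=1, Y2=0 — matches
  U7 stuck-at-1: U1=0, U2=1, U3=0, U4=1, U5=1, U6=0, U7=1 [stuck-at-1], U8=1 → Y1=1, Y2=1 — eliminated
Only U8 stuck-at-0 reproduces the observed Y1=1, Y2=0.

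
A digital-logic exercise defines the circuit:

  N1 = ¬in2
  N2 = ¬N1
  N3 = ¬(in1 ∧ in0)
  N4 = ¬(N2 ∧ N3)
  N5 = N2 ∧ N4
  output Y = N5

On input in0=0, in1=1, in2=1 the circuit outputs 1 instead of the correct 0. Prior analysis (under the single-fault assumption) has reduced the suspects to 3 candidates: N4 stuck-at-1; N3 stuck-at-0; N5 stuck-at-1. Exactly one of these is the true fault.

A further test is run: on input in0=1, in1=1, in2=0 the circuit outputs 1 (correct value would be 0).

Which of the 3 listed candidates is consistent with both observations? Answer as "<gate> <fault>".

Evaluate each candidate on input in0=1, in1=1, in2=0:
  N4 stuck-at-1: N1=1, N2=0, N3=0, N4=1 [stuck-at-1], N5=0 → 0 — eliminated
  N3 stuck-at-0: N1=1, N2=0, N3=0 [stuck-at-0], N4=1, N5=0 → 0 — eliminated
  N5 stuck-at-1: N1=1, N2=0, N3=0, N4=1, N5=1 [stuck-at-1] → 1 — matches
Only N5 stuck-at-1 reproduces the observed 1.

N5 stuck-at-1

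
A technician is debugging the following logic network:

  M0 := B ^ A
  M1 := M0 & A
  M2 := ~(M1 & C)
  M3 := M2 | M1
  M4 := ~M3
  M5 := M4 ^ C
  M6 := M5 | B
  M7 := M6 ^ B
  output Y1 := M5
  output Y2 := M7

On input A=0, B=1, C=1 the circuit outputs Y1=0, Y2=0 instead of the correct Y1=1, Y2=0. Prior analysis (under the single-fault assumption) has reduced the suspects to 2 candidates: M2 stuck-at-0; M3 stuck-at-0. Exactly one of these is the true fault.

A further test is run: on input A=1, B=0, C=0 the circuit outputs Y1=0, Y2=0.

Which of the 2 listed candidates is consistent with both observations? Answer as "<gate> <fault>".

M2 stuck-at-0

Evaluate each candidate on input A=1, B=0, C=0:
  M2 stuck-at-0: M0=1, M1=1, M2=0 [stuck-at-0], M3=1, M4=0, M5=0, M6=0, M7=0 → Y1=0, Y2=0 — matches
  M3 stuck-at-0: M0=1, M1=1, M2=1, M3=0 [stuck-at-0], M4=1, M5=1, M6=1, M7=1 → Y1=1, Y2=1 — eliminated
Only M2 stuck-at-0 reproduces the observed Y1=0, Y2=0.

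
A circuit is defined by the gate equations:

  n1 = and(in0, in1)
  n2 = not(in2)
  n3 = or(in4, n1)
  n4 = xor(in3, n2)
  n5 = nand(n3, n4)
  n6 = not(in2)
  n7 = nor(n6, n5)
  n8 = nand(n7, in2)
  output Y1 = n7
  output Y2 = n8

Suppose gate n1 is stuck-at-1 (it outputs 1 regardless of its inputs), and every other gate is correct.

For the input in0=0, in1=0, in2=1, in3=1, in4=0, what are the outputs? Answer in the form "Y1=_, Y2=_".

Propagate with n1 forced: n1=1 [stuck-at-1], n2=0, n3=1, n4=1, n5=0, n6=0, n7=1, n8=0.
So the outputs are Y1=1, Y2=0. (Without the fault they would be Y1=0, Y2=1.)

Y1=1, Y2=0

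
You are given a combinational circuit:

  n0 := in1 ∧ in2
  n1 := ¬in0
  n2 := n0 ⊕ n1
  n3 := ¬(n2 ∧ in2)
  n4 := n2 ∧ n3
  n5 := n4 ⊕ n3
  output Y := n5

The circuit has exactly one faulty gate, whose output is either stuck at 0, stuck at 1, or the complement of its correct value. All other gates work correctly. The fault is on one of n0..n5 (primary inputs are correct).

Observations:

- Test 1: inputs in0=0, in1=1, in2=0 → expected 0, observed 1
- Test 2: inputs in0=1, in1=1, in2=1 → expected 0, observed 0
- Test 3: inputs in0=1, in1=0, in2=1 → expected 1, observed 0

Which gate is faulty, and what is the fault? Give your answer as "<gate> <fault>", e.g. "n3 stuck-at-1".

n0 stuck-at-1

Fault-free values for test 1 (in0=0, in1=1, in2=0): n0=0, n1=1, n2=1, n3=1, n4=1, n5=0, giving Y=0. Observed 1.
Test 1: faults giving observed 1 are {n0 stuck-at-1, n0 inverted output, n1 stuck-at-0, n1 inverted output, n2 stuck-at-0, n2 inverted output, n4 stuck-at-0, n4 inverted output, n5 stuck-at-1, n5 inverted output}.
Test 2 (in0=1, in1=1, in2=1): fault-free n0=1, n1=0, n2=1, n3=0, n4=0, n5=0 → 0; observed 0. Eliminates n0 inverted output, n1 inverted output, n2 stuck-at-0, n2 inverted output, n4 inverted output, n5 stuck-at-1, n5 inverted output.
Test 3 (in0=1, in1=0, in2=1): fault-free n0=0, n1=0, n2=0, n3=1, n4=0, n5=1 → 1; observed 0. Eliminates n1 stuck-at-0, n4 stuck-at-0.
Only n0 stuck-at-1 is consistent with every test.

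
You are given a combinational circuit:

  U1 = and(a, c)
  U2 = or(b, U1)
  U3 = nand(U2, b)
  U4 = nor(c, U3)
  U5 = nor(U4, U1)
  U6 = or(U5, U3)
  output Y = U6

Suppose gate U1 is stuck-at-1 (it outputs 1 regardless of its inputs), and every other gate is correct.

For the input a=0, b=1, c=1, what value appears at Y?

0

Propagate with U1 forced: U1=1 [stuck-at-1], U2=1, U3=0, U4=0, U5=0, U6=0.
So Y = 0. (Without the fault it would be 1.)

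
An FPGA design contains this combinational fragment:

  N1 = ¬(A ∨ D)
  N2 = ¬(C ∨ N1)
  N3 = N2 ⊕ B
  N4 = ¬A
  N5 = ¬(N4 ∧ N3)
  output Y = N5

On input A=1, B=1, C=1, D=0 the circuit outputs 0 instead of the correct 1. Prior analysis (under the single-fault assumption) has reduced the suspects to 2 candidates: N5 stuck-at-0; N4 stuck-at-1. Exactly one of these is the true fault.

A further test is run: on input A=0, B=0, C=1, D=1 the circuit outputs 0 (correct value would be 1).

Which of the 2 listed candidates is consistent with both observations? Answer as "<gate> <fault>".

N5 stuck-at-0

Evaluate each candidate on input A=0, B=0, C=1, D=1:
  N5 stuck-at-0: N1=0, N2=0, N3=0, N4=1, N5=0 [stuck-at-0] → 0 — matches
  N4 stuck-at-1: N1=0, N2=0, N3=0, N4=1 [stuck-at-1], N5=1 → 1 — eliminated
Only N5 stuck-at-0 reproduces the observed 0.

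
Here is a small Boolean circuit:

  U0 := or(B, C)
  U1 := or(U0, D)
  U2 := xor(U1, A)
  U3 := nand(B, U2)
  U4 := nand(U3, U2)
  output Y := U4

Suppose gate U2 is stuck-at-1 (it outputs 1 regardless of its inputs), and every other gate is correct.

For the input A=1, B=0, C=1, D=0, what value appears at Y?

Propagate with U2 forced: U0=1, U1=1, U2=1 [stuck-at-1], U3=1, U4=0.
So Y = 0. (Without the fault it would be 1.)

0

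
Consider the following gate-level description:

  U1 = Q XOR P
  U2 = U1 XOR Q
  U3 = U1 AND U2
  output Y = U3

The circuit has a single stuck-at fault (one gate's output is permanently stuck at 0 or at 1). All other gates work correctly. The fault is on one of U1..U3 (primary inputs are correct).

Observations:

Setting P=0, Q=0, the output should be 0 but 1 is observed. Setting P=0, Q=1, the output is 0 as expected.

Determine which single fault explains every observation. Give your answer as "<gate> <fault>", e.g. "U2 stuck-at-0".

Fault-free values for test 1 (P=0, Q=0): U1=0, U2=0, U3=0, giving Y=0. Observed 1.
Test 1: faults giving observed 1 are {U1 stuck-at-1, U3 stuck-at-1}.
Test 2 (P=0, Q=1): fault-free U1=1, U2=0, U3=0 → 0; observed 0. Eliminates U3 stuck-at-1.
Only U1 stuck-at-1 is consistent with every test.

U1 stuck-at-1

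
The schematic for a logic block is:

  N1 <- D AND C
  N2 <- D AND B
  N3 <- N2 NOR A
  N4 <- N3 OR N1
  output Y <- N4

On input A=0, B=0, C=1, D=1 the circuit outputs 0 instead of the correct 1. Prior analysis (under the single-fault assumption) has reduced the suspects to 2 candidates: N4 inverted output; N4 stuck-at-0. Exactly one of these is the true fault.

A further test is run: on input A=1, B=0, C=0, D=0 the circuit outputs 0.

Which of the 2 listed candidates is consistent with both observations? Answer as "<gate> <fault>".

N4 stuck-at-0

Evaluate each candidate on input A=1, B=0, C=0, D=0:
  N4 inverted output: N1=0, N2=0, N3=0, N4=1 [inverted output] → 1 — eliminated
  N4 stuck-at-0: N1=0, N2=0, N3=0, N4=0 [stuck-at-0] → 0 — matches
Only N4 stuck-at-0 reproduces the observed 0.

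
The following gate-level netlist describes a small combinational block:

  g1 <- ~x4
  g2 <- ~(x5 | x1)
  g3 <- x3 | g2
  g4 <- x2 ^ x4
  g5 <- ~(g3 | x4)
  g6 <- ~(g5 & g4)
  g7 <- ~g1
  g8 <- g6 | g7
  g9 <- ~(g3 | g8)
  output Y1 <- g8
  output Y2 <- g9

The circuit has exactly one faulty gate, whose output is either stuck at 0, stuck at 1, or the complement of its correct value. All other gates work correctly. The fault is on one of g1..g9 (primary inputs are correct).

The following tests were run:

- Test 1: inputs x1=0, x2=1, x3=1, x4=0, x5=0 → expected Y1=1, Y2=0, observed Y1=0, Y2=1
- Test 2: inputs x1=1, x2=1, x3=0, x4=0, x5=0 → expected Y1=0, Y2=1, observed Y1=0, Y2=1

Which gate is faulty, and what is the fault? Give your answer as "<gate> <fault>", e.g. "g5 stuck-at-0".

Fault-free values for test 1 (x1=0, x2=1, x3=1, x4=0, x5=0): g1=1, g2=1, g3=1, g4=1, g5=0, g6=1, g7=0, g8=1, g9=0, giving Y1=1, Y2=0. Observed Y1=0, Y2=1.
Test 1: faults giving observed Y1=0, Y2=1 are {g3 stuck-at-0, g3 inverted output}.
Test 2 (x1=1, x2=1, x3=0, x4=0, x5=0): fault-free g1=1, g2=0, g3=0, g4=1, g5=1, g6=0, g7=0, g8=0, g9=1 → Y1=0, Y2=1; observed Y1=0, Y2=1. Eliminates g3 inverted output.
Only g3 stuck-at-0 is consistent with every test.

g3 stuck-at-0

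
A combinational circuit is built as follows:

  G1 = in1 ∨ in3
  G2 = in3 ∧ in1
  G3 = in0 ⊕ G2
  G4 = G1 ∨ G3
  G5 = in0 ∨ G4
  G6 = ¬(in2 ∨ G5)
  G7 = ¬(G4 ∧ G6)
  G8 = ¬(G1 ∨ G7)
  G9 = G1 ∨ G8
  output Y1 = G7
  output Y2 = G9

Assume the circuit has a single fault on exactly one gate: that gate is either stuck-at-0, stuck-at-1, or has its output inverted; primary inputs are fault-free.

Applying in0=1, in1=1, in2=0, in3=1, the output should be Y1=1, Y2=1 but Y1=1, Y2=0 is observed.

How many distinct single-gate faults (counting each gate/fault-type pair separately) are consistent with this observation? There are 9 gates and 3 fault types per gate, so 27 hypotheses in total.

4

Fault-free: G1=1, G2=1, G3=0, G4=1, G5=1, G6=0, G7=1, G8=0, G9=1 → Y1=1, Y2=1. Observed Y1=1, Y2=0.
  G1: stuck-at-0, inverted output ✓; others ✗
  G2: none of the 3 fault types match ✗
  G3: none of the 3 fault types match ✗
  G4: none of the 3 fault types match ✗
  G5: none of the 3 fault types match ✗
  G6: none of the 3 fault types match ✗
  G7: none of the 3 fault types match ✗
  G8: none of the 3 fault types match ✗
  G9: stuck-at-0, inverted output ✓; others ✗
Consistent faults: {G1 stuck-at-0, G1 inverted output, G9 stuck-at-0, G9 inverted output} — 4 in all.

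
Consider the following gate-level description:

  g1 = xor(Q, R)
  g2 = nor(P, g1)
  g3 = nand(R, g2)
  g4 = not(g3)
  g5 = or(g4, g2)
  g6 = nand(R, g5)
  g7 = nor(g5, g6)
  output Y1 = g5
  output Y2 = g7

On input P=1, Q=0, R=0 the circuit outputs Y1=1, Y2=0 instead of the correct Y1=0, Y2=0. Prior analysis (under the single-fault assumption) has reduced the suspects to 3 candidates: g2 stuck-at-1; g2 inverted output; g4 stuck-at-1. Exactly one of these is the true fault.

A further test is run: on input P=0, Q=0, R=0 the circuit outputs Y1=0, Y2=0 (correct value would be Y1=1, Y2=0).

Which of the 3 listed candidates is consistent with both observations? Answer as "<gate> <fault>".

Evaluate each candidate on input P=0, Q=0, R=0:
  g2 stuck-at-1: g1=0, g2=1 [stuck-at-1], g3=1, g4=0, g5=1, g6=1, g7=0 → Y1=1, Y2=0 — eliminated
  g2 inverted output: g1=0, g2=0 [inverted output], g3=1, g4=0, g5=0, g6=1, g7=0 → Y1=0, Y2=0 — matches
  g4 stuck-at-1: g1=0, g2=1, g3=1, g4=1 [stuck-at-1], g5=1, g6=1, g7=0 → Y1=1, Y2=0 — eliminated
Only g2 inverted output reproduces the observed Y1=0, Y2=0.

g2 inverted output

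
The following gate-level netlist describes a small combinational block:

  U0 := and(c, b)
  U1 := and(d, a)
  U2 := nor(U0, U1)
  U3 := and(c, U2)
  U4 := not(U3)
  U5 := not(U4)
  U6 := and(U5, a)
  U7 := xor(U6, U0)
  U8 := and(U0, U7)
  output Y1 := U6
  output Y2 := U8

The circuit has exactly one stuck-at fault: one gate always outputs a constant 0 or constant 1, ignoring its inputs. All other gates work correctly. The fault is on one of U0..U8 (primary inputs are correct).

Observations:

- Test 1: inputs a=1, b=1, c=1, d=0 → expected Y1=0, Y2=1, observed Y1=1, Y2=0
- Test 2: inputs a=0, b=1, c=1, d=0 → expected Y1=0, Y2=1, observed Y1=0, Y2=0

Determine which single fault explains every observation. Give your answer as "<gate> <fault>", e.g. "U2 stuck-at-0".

U0 stuck-at-0

Fault-free values for test 1 (a=1, b=1, c=1, d=0): U0=1, U1=0, U2=0, U3=0, U4=1, U5=0, U6=0, U7=1, U8=1, giving Y1=0, Y2=1. Observed Y1=1, Y2=0.
Test 1: faults giving observed Y1=1, Y2=0 are {U0 stuck-at-0, U2 stuck-at-1, U3 stuck-at-1, U4 stuck-at-0, U5 stuck-at-1, U6 stuck-at-1}.
Test 2 (a=0, b=1, c=1, d=0): fault-free U0=1, U1=0, U2=0, U3=0, U4=1, U5=0, U6=0, U7=1, U8=1 → Y1=0, Y2=1; observed Y1=0, Y2=0. Eliminates U2 stuck-at-1, U3 stuck-at-1, U4 stuck-at-0, U5 stuck-at-1, U6 stuck-at-1.
Only U0 stuck-at-0 is consistent with every test.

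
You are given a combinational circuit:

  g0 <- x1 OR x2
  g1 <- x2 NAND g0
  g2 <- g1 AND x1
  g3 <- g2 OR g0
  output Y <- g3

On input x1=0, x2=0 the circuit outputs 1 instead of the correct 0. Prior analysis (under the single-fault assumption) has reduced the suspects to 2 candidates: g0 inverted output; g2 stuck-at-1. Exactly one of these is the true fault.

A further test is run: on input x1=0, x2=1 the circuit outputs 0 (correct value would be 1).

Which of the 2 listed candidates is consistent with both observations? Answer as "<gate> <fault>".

g0 inverted output

Evaluate each candidate on input x1=0, x2=1:
  g0 inverted output: g0=0 [inverted output], g1=1, g2=0, g3=0 → 0 — matches
  g2 stuck-at-1: g0=1, g1=0, g2=1 [stuck-at-1], g3=1 → 1 — eliminated
Only g0 inverted output reproduces the observed 0.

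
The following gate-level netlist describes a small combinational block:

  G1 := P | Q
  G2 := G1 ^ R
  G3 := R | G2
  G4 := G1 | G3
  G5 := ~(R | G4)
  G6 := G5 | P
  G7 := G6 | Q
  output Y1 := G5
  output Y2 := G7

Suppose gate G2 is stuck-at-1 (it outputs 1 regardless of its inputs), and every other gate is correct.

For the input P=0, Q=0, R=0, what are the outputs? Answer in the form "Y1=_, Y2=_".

Propagate with G2 forced: G1=0, G2=1 [stuck-at-1], G3=1, G4=1, G5=0, G6=0, G7=0.
So the outputs are Y1=0, Y2=0. (Without the fault they would be Y1=1, Y2=1.)

Y1=0, Y2=0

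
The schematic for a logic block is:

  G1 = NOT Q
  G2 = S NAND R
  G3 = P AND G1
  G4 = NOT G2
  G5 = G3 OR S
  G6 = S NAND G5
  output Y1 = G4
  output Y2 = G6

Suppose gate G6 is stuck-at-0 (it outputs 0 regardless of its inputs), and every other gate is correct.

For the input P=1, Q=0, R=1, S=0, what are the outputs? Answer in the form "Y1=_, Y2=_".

Y1=0, Y2=0

Propagate with G6 forced: G1=1, G2=1, G3=1, G4=0, G5=1, G6=0 [stuck-at-0].
So the outputs are Y1=0, Y2=0. (Without the fault they would be Y1=0, Y2=1.)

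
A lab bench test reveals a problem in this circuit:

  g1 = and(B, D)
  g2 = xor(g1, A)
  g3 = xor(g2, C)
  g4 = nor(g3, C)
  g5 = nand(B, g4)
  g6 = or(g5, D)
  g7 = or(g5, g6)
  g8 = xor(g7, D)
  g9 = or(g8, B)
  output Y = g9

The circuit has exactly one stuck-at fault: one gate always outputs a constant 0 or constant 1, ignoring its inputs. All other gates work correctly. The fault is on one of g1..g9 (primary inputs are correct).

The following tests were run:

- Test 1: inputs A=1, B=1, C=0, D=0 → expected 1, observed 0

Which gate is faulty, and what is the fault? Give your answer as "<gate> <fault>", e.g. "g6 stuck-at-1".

Fault-free values for test 1 (A=1, B=1, C=0, D=0): g1=0, g2=1, g3=1, g4=0, g5=1, g6=1, g7=1, g8=1, g9=1, giving Y=1. Observed 0.
Test 1: faults giving observed 0 are {g9 stuck-at-0}.
Only g9 stuck-at-0 is consistent with every test.

g9 stuck-at-0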